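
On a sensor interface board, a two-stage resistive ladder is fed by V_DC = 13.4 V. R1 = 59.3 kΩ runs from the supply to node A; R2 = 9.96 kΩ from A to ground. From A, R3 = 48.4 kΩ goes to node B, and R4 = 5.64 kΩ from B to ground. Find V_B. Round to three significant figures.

Node A sees R2 in parallel with the series input of stage 2, R3 + R4 = 54.04 kΩ.
Effective lower resistance at A: R2 ‖ 54.04 = 8.410 kΩ.
So V_A = 13.4 × 0.1242 = 1.664 V.
V_B = V_A × 0.1044 = 0.1737 V.

V_B ≈ 0.174 V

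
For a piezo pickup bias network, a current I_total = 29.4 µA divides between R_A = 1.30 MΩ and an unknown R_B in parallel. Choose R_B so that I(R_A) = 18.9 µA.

R_B ≈ 2.34 MΩ

The fraction through R_A equals R_B/(R_A+R_B).
18.9/29.4 = R_B/(R_A + R_B) → R_B = R_A · (0.6429)/(1 − 0.6429) = 1.30 × 1.800 = 2.340 MΩ.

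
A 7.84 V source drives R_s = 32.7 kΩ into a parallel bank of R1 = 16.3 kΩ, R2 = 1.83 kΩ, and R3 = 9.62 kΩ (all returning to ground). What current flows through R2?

Parallel bank: R_p = 1/(1/16.3 + 1/1.83 + 1/9.62) = 1.405 kΩ.
Node voltage V_A = V_DC · R_p/(R_s + R_p) = 7.84 × 0.04120 = 0.3230 V.
I(R2) = V_A / R2 = 0.3230/1.83 = 0.1765 mA.

I ≈ 0.176 mA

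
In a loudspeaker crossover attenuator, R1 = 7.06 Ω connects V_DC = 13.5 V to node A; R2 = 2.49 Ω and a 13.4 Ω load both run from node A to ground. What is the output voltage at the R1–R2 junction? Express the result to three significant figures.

V_out ≈ 3.09 V

R2 ‖ R_L = (2.49 × 13.4)/(2.49 + 13.4) = 2.100 Ω.
Voltage divider with the loaded lower leg: V_out = 13.5 × 2.100/(7.06 + 2.100) = 13.5 × 0.2292 = 3.095 V.
(Unloaded it would be 3.52 V; the load pulls it down.)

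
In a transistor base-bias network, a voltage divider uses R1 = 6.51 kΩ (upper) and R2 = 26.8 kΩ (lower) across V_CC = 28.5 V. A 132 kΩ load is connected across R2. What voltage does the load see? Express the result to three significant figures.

V_out ≈ 22.1 V

The load sits in parallel with R2, giving an effective lower resistance R2' = R2·R_L/(R2+R_L) = 22.28 kΩ.
Now apply the divider: V_out = 28.5 × 0.7739 = 22.05 V.
(Unloaded it would be 22.9 V; the load pulls it down.)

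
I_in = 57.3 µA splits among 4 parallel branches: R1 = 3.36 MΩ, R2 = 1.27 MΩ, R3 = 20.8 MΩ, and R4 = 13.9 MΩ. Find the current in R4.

I ≈ 3.42 µA

Total conductance ΣG = 1/3.36 + 1/1.27 + 1/20.8 + 1/13.9 = 1.205 (units of 1/MΩ).
By the current-divider rule, I = I_in · G_k/ΣG = 57.3 × 0.05970 = 3.421 µA.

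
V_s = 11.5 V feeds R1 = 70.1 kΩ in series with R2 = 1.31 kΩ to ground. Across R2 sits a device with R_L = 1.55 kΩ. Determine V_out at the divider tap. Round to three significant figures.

The load sits in parallel with R2, giving an effective lower resistance R2' = R2·R_L/(R2+R_L) = 0.7100 kΩ.
Voltage divider with the loaded lower leg: V_out = 11.5 × 0.7100/(70.1 + 0.7100) = 11.5 × 0.01003 = 0.1153 V.

V_out ≈ 0.115 V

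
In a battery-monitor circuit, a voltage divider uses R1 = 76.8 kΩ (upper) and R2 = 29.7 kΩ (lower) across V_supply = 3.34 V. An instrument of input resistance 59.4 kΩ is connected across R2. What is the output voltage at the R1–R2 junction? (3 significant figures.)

The load sits in parallel with R2, giving an effective lower resistance R2' = R2·R_L/(R2+R_L) = 19.80 kΩ.
Now apply the divider: V_out = 3.34 × 0.2050 = 0.6846 V.

V_out ≈ 0.685 V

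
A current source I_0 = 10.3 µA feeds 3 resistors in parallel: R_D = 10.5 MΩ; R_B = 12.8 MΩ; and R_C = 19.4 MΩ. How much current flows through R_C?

Total conductance ΣG = 1/10.5 + 1/12.8 + 1/19.4 = 0.2249 (units of 1/MΩ).
Current divider: I(R_C) = I_0 · G_k/ΣG = 10.3 × (0.05155/0.2249) = 10.3 × 0.2292 = 2.361 µA.

I ≈ 2.36 µA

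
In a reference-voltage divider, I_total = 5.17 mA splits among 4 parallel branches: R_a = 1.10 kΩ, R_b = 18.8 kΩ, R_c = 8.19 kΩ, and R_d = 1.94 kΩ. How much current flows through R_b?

I ≈ 0.172 mA

Conductances: ΣG = 1/1.10 + 1/18.8 + 1/8.19 + 1/1.94 = 1.600 (1/kΩ).
By the current-divider rule, I = I_total · G_k/ΣG = 5.17 × 0.03325 = 0.1719 mA.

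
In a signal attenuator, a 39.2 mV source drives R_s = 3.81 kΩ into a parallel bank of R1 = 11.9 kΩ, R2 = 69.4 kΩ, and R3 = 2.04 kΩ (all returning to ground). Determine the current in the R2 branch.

Equivalent of the parallel group: R_p = 1.699 kΩ.
V_A = 39.2 × 1.699/5.509 = 12.09 mV.
I(R2) = V_A / R2 = 12.09/69.4 = 0.1742 µA.
(Equivalently: I_total = 7.116 µA, then current-divider fraction G_k/ΣG = 0.02448.)

I ≈ 0.174 µA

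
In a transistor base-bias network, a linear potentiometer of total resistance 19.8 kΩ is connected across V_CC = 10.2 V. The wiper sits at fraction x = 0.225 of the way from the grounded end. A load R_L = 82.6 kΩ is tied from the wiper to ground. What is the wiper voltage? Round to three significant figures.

Split the track: R_lower = x·R_p = 4.455 kΩ, R_upper = (1−x)·R_p = 15.35 kΩ.
Lower segment in parallel with the load: 4.455 ‖ 82.6 = 4.227 kΩ.
V_out = 10.2 × 4.227/(15.35 + 4.227) = 2.203 V.

V_out ≈ 2.20 V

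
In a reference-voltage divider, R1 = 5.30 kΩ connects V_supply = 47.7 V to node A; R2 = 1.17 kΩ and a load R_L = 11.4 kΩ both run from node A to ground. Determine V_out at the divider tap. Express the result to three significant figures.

R2 ‖ R_L = (1.17 × 11.4)/(1.17 + 11.4) = 1.061 kΩ.
Voltage divider with the loaded lower leg: V_out = 47.7 × 1.061/(5.30 + 1.061) = 47.7 × 0.1668 = 7.957 V.
(Unloaded it would be 8.63 V; the load pulls it down.)

V_out ≈ 7.96 V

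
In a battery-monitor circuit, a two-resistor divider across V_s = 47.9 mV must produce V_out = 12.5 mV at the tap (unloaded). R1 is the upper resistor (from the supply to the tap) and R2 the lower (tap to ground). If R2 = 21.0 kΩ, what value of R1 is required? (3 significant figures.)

Required fraction k = V_out/V_s = 0.2610.
R1 = R2·(1/k − 1) = 21.0 × 2.832 = 59.47 kΩ.

R1 ≈ 59.5 kΩ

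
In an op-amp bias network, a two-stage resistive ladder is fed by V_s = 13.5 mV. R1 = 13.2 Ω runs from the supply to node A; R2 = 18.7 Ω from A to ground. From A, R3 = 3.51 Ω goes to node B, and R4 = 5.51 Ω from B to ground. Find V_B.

Looking into the second stage from A: R3 + R4 = 9.020 Ω appears in parallel with R2.
Effective lower resistance at A: R2 ‖ 9.020 = 6.085 Ω.
V_A = 13.5 × 6.085/(13.2 + 6.085) = 4.260 mV.
Stage 2 is unloaded, so V_B = V_A · R4/(R3+R4) = 4.260 × 5.51/9.020 = 2.602 mV.

V_B ≈ 2.60 mV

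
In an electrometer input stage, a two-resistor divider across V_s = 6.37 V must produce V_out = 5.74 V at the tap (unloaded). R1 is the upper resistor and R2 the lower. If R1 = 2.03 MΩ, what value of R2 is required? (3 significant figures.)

V_out/V_s = R2/(R1+R2) = 0.9011.
Rearranging, R2 = R1·k/(1−k) = 2.03 × 9.111 = 18.50 MΩ.

R2 ≈ 18.5 MΩ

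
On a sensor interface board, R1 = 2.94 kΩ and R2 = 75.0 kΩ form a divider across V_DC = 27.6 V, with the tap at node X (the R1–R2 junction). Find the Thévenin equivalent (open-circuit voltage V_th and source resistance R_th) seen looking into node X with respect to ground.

V_th ≈ 26.6 V, R_th ≈ 2.83 kΩ

Open-circuit (no load on X): V_th = V_DC · R2/(R1 + R2) = 27.6 × 75.0/(2.940 + 75.0) = 26.56 V.
Looking into X with the source shorted: R_th = R1·R2/(R1+R2) = 2.940 × 75.0/77.94 = 2.829 kΩ.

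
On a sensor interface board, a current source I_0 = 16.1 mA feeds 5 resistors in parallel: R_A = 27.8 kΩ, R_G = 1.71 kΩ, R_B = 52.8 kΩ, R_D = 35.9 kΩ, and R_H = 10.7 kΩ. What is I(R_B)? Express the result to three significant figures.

Total conductance ΣG = 1/27.8 + 1/1.71 + 1/52.8 + 1/35.9 + 1/10.7 = 0.7610 (units of 1/kΩ).
R_B takes the fraction G_k/ΣG = 0.01894/0.7610 = 0.02489, so I = 16.1 × 0.02489 = 0.4007 mA.

I ≈ 0.401 mA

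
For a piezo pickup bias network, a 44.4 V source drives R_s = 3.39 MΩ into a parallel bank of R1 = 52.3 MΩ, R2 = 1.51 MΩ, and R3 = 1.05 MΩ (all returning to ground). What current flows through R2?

I ≈ 4.50 µA

Combine the parallel branches: R_p = (1/52.3 + 1/1.51 + 1/1.05)⁻¹ = 0.6121 MΩ.
V_A = 44.4 × 0.6121/4.002 = 6.791 V.
Branch current I = V_A/R2 = 6.791/1.51 = 4.497 µA.
(Equivalently: I_total = 11.09 µA, then current-divider fraction G_k/ΣG = 0.4054.)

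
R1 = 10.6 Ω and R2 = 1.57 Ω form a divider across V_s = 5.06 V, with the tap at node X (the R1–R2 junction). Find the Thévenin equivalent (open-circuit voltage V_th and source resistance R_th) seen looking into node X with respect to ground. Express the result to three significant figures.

With X open, the divider is unloaded: V_th = 5.06 × 1.57/12.17 = 0.6528 V.
With V_s suppressed (replaced by a short), R_th = R1 ‖ R2 = (10.60 × 1.57)/(10.60 + 1.57) = 1.367 Ω.

V_th ≈ 0.653 V, R_th ≈ 1.37 Ω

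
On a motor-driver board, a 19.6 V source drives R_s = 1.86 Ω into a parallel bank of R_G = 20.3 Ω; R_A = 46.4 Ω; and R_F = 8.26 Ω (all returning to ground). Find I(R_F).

I ≈ 1.75 A

Combine the parallel branches: R_p = (1/20.3 + 1/46.4 + 1/8.26)⁻¹ = 5.212 Ω.
Node voltage V_A = V_CC · R_p/(R_s + R_p) = 19.6 × 0.7370 = 14.44 V.
Branch current I = V_A/R_F = 14.44/8.26 = 1.749 A.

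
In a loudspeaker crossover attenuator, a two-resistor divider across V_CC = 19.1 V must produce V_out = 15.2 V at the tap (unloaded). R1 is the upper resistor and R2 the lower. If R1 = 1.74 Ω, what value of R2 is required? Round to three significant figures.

V_out/V_CC = R2/(R1+R2) = 0.7958.
R2 = R1 · 0.7958/(1 − 0.7958) = 6.782 Ω.

R2 ≈ 6.78 Ω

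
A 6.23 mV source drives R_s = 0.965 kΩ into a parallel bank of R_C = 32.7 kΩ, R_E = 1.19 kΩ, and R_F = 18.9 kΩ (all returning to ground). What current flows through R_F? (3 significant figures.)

I ≈ 0.174 µA

Equivalent of the parallel group: R_p = 1.082 kΩ.
V_A = 6.23 × 1.082/2.047 = 3.294 mV.
I(R_F) = V_A / R_F = 3.294/18.9 = 0.1743 µA.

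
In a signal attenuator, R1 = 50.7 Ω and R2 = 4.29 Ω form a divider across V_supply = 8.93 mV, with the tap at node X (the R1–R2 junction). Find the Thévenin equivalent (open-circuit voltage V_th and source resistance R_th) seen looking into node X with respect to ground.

V_th ≈ 0.697 mV, R_th ≈ 3.96 Ω

V_th is the unloaded tap voltage: V_supply · R2/(R1+R2) = 8.93 × 0.07801 = 0.6967 mV.
Looking into X with the source shorted: R_th = R1·R2/(R1+R2) = 50.70 × 4.29/54.99 = 3.955 Ω.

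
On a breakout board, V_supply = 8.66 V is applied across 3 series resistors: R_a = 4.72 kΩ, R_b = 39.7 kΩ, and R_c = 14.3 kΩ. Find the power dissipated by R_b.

Series current I = V_supply/ΣR = 8.66/58.72 = 0.1475 mA.
V(R_b) = I·R = 5.855 V; P = V·I = 5.855 × 0.1475 = 0.8635 mW.

P ≈ 0.863 mW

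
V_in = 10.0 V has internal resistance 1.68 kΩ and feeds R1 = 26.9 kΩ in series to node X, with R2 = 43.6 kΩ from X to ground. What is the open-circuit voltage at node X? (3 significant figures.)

R1' = 1.68 + 26.9 = 28.58 kΩ (source resistance + R1).
With X open, the divider is unloaded: V_th = 10.0 × 43.6/72.18 = 6.040 V.

V_th ≈ 6.04 V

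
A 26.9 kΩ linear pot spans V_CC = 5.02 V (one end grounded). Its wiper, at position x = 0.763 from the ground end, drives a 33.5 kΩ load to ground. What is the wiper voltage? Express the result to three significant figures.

V_out ≈ 3.34 V

Lower segment x·R_p = 20.52 kΩ; upper segment (1−x)·R_p = 6.375 kΩ.
R_L loads the lower segment: effective lower R = 12.73 kΩ.
V_out = 5.02 × 12.73/(6.375 + 12.73) = 3.345 V.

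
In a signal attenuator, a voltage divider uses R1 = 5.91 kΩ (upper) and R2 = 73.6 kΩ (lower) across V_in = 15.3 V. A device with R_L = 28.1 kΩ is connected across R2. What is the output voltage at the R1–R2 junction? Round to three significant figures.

First combine the lower leg with the load: R2 ‖ R_L = 20.34 kΩ.
Then V_out = V_in · R2'/(R1 + R2') = 15.3 × 20.34/26.25 = 11.85 V.

V_out ≈ 11.9 V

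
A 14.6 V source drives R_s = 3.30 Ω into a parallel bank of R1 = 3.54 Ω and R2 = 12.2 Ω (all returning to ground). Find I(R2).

I ≈ 0.543 A

Combine the parallel branches: R_p = (1/3.54 + 1/12.2)⁻¹ = 2.744 Ω.
V_A = 14.6 × 2.744/6.044 = 6.628 V.
I(R2) = V_A / R2 = 6.628/12.2 = 0.5433 A.
(Equivalently: I_total = 2.416 A, then current-divider fraction G_k/ΣG = 0.2249.)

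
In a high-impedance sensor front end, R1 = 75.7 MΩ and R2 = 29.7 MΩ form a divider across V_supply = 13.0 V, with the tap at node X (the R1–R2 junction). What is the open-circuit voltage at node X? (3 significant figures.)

Open-circuit (no load on X): V_th = V_supply · R2/(R1 + R2) = 13.0 × 29.7/(75.70 + 29.7) = 3.663 V.

V_th ≈ 3.66 V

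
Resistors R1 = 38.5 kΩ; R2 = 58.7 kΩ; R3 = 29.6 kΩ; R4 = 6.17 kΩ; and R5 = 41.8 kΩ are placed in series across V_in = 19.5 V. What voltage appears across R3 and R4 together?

V ≈ 3.99 V

ΣR = 38.5 + 58.7 + 29.6 + 6.17 + 41.8 = 174.8 kΩ.
R_{R3..R4} = 29.6 + 6.17 = 35.77 kΩ.
Voltage divider: V = V_in · (35.77 / 174.8) = 19.5 × 0.2047 = 3.991 V.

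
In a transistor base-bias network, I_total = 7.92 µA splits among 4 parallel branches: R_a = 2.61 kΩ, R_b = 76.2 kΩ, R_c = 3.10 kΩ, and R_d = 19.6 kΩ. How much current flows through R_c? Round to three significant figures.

Total conductance ΣG = 1/2.61 + 1/76.2 + 1/3.10 + 1/19.6 = 0.7699 (units of 1/kΩ).
By the current-divider rule, I = I_total · G_k/ΣG = 7.92 × 0.4190 = 3.319 µA.

I ≈ 3.32 µA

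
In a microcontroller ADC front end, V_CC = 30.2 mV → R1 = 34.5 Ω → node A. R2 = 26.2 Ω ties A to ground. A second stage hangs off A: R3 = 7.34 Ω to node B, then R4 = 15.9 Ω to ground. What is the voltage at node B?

V_B ≈ 5.44 mV

Node A sees R2 in parallel with the series input of stage 2, R3 + R4 = 23.24 Ω.
Effective lower resistance at A: R2 ‖ 23.24 = 12.32 Ω.
So V_A = 30.2 × 0.2631 = 7.945 mV.
Then the unloaded second divider: V_B = V_A × R4/(R3+R4) = 7.945 × 0.6842 = 5.435 mV.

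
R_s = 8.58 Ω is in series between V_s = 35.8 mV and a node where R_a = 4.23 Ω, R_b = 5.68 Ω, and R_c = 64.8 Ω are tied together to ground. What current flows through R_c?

I ≈ 0.118 mA

Equivalent of the parallel group: R_p = 2.337 Ω.
V_A = 35.8 × 2.337/10.92 = 7.664 mV.
Branch current I = V_A/R_c = 7.664/64.8 = 0.1183 mA.
(Equivalently: I_total = 3.279 mA, then current-divider fraction G_k/ΣG = 0.03607.)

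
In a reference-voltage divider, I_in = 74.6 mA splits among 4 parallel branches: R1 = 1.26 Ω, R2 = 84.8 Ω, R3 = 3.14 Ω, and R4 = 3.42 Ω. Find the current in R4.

I ≈ 15.4 mA

ΣG = 1/1.26 + 1/84.8 + 1/3.14 + 1/3.42 = 1.416.
By the current-divider rule, I = I_in · G_k/ΣG = 74.6 × 0.2064 = 15.40 mA.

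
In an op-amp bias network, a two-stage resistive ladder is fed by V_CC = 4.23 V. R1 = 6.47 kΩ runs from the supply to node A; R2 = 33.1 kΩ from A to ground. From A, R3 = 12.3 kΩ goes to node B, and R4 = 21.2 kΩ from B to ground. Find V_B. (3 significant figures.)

The second stage (R3 + R4 = 33.50 kΩ) loads node A in parallel with R2.
Effective lower resistance at A: R2 ‖ 33.50 = 16.65 kΩ.
First divider: V_A = V_CC · 16.65/(6.47 + 16.65) = 3.046 V.
V_B = V_A × 0.6328 = 1.928 V.

V_B ≈ 1.93 V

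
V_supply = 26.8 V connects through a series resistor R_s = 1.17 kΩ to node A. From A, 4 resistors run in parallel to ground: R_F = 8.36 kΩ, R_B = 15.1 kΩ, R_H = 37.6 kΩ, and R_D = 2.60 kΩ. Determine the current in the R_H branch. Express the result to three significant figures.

Equivalent of the parallel group: R_p = 1.675 kΩ.
Node voltage V_A = V_supply · R_p/(R_s + R_p) = 26.8 × 0.5887 = 15.78 V.
I(R_H) = V_A / R_H = 15.78/37.6 = 0.4196 mA.

I ≈ 0.420 mA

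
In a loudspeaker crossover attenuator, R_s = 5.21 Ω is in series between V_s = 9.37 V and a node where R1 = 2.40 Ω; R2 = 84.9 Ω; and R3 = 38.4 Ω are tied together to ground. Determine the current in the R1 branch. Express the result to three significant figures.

Combine the parallel branches: R_p = (1/2.40 + 1/84.9 + 1/38.4)⁻¹ = 2.200 Ω.
Node voltage V_A = V_s · R_p/(R_s + R_p) = 9.37 × 0.2969 = 2.782 V.
Branch current I = V_A/R1 = 2.782/2.40 = 1.159 A.

I ≈ 1.16 A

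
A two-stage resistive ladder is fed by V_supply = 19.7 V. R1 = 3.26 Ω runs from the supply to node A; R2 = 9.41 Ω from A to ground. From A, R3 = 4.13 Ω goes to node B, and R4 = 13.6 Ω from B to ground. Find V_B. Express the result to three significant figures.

V_B ≈ 9.87 V

Node A sees R2 in parallel with the series input of stage 2, R3 + R4 = 17.73 Ω.
Effective lower resistance at A: R2 ‖ 17.73 = 6.147 Ω.
First divider: V_A = V_supply · 6.147/(3.26 + 6.147) = 12.87 V.
Stage 2 is unloaded, so V_B = V_A · R4/(R3+R4) = 12.87 × 13.6/17.73 = 9.875 V.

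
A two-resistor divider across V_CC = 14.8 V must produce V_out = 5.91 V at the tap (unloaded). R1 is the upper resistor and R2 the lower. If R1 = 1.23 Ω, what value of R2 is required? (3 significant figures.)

V_out/V_CC = R2/(R1+R2) = 0.3993.
Rearranging, R2 = R1·k/(1−k) = 1.23 × 0.6648 = 0.8177 Ω.

R2 ≈ 0.818 Ω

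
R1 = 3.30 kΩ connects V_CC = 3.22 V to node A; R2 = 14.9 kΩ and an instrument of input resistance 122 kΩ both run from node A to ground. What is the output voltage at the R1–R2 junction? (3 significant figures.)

V_out ≈ 2.58 V

First combine the lower leg with the load: R2 ‖ R_L = 13.28 kΩ.
Voltage divider with the loaded lower leg: V_out = 3.22 × 13.28/(3.30 + 13.28) = 3.22 × 0.8009 = 2.579 V.
(Unloaded it would be 2.64 V; the load pulls it down.)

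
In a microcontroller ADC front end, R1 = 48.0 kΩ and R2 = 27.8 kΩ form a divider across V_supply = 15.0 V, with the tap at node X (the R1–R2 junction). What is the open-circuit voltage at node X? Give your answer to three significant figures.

V_th ≈ 5.50 V

Open-circuit (no load on X): V_th = V_supply · R2/(R1 + R2) = 15.0 × 27.8/(48.00 + 27.8) = 5.501 V.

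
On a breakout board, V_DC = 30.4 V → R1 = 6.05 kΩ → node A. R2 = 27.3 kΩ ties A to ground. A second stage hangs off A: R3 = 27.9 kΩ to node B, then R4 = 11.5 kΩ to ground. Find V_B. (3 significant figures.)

Looking into the second stage from A: R3 + R4 = 39.40 kΩ appears in parallel with R2.
Effective lower resistance at A: R2 ‖ 39.40 = 16.13 kΩ.
V_A = 30.4 × 16.13/(6.05 + 16.13) = 22.11 V.
Then the unloaded second divider: V_B = V_A × R4/(R3+R4) = 22.11 × 0.2919 = 6.452 V.

V_B ≈ 6.45 V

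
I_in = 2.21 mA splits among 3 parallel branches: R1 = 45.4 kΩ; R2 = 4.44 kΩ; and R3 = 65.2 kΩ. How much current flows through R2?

I ≈ 1.90 mA

ΣG = 1/45.4 + 1/4.44 + 1/65.2 = 0.2626.
By the current-divider rule, I = I_in · G_k/ΣG = 2.21 × 0.8577 = 1.896 mA.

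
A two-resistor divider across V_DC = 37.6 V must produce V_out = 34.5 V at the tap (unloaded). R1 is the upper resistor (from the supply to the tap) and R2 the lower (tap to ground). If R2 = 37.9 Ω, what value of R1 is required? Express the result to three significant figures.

R1 ≈ 3.41 Ω

Required fraction k = V_out/V_DC = 0.9176.
R1 = R2·(1/k − 1) = 37.9 × 0.08986 = 3.406 Ω.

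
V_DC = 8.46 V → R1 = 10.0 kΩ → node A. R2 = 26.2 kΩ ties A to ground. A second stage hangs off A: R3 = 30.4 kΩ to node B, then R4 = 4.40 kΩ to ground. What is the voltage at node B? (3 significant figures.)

V_B ≈ 0.641 V

Looking into the second stage from A: R3 + R4 = 34.80 kΩ appears in parallel with R2.
R2 ‖ (R3+R4) = 14.95 kΩ.
First divider: V_A = V_DC · 14.95/(10.0 + 14.95) = 5.069 V.
Stage 2 is unloaded, so V_B = V_A · R4/(R3+R4) = 5.069 × 4.40/34.80 = 0.6409 V.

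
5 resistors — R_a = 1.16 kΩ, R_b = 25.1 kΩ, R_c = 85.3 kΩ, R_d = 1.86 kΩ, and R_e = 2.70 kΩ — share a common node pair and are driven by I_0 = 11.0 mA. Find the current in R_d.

I ≈ 3.25 mA

ΣG = 1/1.16 + 1/25.1 + 1/85.3 + 1/1.86 + 1/2.70 = 1.822.
By the current-divider rule, I = I_0 · G_k/ΣG = 11.0 × 0.2951 = 3.247 mA.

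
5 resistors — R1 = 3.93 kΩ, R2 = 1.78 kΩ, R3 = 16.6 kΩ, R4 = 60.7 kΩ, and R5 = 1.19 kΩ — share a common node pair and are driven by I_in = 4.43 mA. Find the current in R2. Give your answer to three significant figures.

I ≈ 1.44 mA

Total conductance ΣG = 1/3.93 + 1/1.78 + 1/16.6 + 1/60.7 + 1/1.19 = 1.733 (units of 1/kΩ).
R2 takes the fraction G_k/ΣG = 0.5618/1.733 = 0.3241, so I = 4.43 × 0.3241 = 1.436 mA.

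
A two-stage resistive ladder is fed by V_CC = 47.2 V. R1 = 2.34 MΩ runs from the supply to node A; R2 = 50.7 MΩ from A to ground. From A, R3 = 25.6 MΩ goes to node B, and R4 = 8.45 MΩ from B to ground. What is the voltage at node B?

V_B ≈ 10.5 V

Node A sees R2 in parallel with the series input of stage 2, R3 + R4 = 34.05 MΩ.
Effective lower resistance at A: R2 ‖ 34.05 = 20.37 MΩ.
First divider: V_A = V_CC · 20.37/(2.34 + 20.37) = 42.34 V.
Then the unloaded second divider: V_B = V_A × R4/(R3+R4) = 42.34 × 0.2482 = 10.51 V.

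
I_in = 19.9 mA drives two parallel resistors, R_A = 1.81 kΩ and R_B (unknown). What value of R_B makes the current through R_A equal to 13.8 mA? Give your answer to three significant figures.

In a two-way split, I_A/I_in = R_B/(R_A + R_B).
13.8/19.9 = R_B/(R_A + R_B) → R_B = R_A · (0.6935)/(1 − 0.6935) = 1.81 × 2.262 = 4.095 kΩ.

R_B ≈ 4.09 kΩ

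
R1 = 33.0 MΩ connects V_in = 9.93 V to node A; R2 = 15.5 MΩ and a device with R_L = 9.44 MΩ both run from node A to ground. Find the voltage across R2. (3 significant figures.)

First combine the lower leg with the load: R2 ‖ R_L = 5.867 MΩ.
Now apply the divider: V_out = 9.93 × 0.1509 = 1.499 V.
(Unloaded it would be 3.17 V; the load pulls it down.)

V_out ≈ 1.50 V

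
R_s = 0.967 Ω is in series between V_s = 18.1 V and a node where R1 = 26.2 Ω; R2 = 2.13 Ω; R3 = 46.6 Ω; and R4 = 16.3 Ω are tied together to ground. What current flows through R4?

Parallel bank: R_p = 1/(1/26.2 + 1/2.13 + 1/46.6 + 1/16.3) = 1.694 Ω.
V_A by voltage divider: V_A = 18.1 × 1.694/(0.967 + 1.694) = 11.52 V.
I(R4) = V_A / R4 = 11.52/16.3 = 0.7068 A.
(Equivalently: I_total = 6.803 A, then current-divider fraction G_k/ΣG = 0.1039.)

I ≈ 0.707 A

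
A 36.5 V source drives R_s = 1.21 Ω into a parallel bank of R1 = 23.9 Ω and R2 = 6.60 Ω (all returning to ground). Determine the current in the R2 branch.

I ≈ 4.48 A

Equivalent of the parallel group: R_p = 5.172 Ω.
V_A by voltage divider: V_A = 36.5 × 5.172/(1.21 + 5.172) = 29.58 V.
Branch current I = V_A/R2 = 29.58/6.60 = 4.482 A.
(Equivalently: I_total = 5.719 A, then current-divider fraction G_k/ΣG = 0.7836.)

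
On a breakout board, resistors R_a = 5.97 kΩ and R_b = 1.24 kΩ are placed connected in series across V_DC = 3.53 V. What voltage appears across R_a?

V ≈ 2.92 V

Total series resistance ΣR = 5.97 + 1.24 = 7.210 kΩ.
V = V_DC · R/ΣR = 3.53 × 0.8280 = 2.923 V.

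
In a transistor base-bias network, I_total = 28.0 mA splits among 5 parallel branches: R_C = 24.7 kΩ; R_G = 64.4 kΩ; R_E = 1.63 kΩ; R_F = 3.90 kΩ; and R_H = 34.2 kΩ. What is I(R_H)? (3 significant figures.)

Total conductance ΣG = 1/24.7 + 1/64.4 + 1/1.63 + 1/3.90 + 1/34.2 = 0.9552 (units of 1/kΩ).
R_H takes the fraction G_k/ΣG = 0.02924/0.9552 = 0.03061, so I = 28.0 × 0.03061 = 0.8571 mA.

I ≈ 0.857 mA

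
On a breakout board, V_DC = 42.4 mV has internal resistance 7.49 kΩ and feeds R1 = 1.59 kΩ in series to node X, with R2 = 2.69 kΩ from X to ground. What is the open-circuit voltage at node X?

V_th ≈ 9.69 mV

R1' = 7.49 + 1.59 = 9.080 kΩ (source resistance + R1).
Open-circuit (no load on X): V_th = V_DC · R2/(R1' + R2) = 42.4 × 2.69/(9.080 + 2.69) = 9.690 mV.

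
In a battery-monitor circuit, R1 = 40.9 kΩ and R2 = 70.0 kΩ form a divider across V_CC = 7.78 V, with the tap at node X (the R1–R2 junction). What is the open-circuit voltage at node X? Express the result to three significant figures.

V_th is the unloaded tap voltage: V_CC · R2/(R1+R2) = 7.78 × 0.6312 = 4.911 V.

V_th ≈ 4.91 V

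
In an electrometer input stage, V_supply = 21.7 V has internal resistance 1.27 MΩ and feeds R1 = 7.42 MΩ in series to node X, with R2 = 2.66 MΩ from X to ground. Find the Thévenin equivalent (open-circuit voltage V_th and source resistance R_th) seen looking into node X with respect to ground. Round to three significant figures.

R1' = 1.27 + 7.42 = 8.690 MΩ (source resistance + R1).
With X open, the divider is unloaded: V_th = 21.7 × 2.66/11.35 = 5.086 V.
With V_supply suppressed (replaced by a short), R_th = R1' ‖ R2 = (8.690 × 2.66)/(8.690 + 2.66) = 2.037 MΩ.

V_th ≈ 5.09 V, R_th ≈ 2.04 MΩ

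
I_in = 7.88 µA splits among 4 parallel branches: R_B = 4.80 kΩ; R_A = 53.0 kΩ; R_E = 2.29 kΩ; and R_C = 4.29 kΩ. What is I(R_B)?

ΣG = 1/4.80 + 1/53.0 + 1/2.29 + 1/4.29 = 0.8970.
Current divider: I(R_B) = I_in · G_k/ΣG = 7.88 × (0.2083/0.8970) = 7.88 × 0.2323 = 1.830 µA.

I ≈ 1.83 µA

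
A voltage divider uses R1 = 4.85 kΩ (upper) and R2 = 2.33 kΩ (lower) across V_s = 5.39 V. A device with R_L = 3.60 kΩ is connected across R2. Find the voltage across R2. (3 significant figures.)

V_out ≈ 1.22 V

R2 ‖ R_L = (2.33 × 3.60)/(2.33 + 3.60) = 1.415 kΩ.
Now apply the divider: V_out = 5.39 × 0.2258 = 1.217 V.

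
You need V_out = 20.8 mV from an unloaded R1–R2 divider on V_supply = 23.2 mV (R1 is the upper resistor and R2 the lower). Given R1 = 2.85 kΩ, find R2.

R2 ≈ 24.7 kΩ

Required fraction k = V_out/V_supply = 0.8966.
So R2 = R1 · V_out/(V_supply − V_out) = 2.85 × 20.8/(23.2 − 20.8) = 2.85 × 8.667 = 24.70 kΩ.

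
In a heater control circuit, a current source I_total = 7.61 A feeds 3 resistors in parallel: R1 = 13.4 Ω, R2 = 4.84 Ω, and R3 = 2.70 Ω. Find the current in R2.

I ≈ 2.41 A

ΣG = 1/13.4 + 1/4.84 + 1/2.70 = 0.6516.
By the current-divider rule, I = I_total · G_k/ΣG = 7.61 × 0.3171 = 2.413 A.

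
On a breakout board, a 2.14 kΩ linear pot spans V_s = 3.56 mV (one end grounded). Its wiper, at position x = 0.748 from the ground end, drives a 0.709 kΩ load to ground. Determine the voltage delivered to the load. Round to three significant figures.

Split the track: R_lower = x·R_p = 1.601 kΩ, R_upper = (1−x)·R_p = 0.5393 kΩ.
Lower segment in parallel with the load: 1.601 ‖ 0.709 = 0.4914 kΩ.
V_out = 3.56 × 0.4914/(0.5393 + 0.4914) = 1.697 mV.

V_out ≈ 1.70 mV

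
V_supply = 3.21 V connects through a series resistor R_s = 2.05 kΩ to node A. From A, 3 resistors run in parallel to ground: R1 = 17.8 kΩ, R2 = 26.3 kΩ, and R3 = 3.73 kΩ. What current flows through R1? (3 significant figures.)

I ≈ 0.103 mA

Equivalent of the parallel group: R_p = 2.760 kΩ.
Node voltage V_A = V_supply · R_p/(R_s + R_p) = 3.21 × 0.5738 = 1.842 V.
Branch current I = V_A/R1 = 1.842/17.8 = 0.1035 mA.
(Check via current divider: I_total = 0.6673 mA; share G_k/ΣG = 0.1551 → same result.)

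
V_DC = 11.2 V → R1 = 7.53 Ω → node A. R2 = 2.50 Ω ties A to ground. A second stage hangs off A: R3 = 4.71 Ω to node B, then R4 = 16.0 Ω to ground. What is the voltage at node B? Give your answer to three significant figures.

The second stage (R3 + R4 = 20.71 Ω) loads node A in parallel with R2.
R2 ‖ (R3+R4) = 2.231 Ω.
First divider: V_A = V_DC · 2.231/(7.53 + 2.231) = 2.560 V.
V_B = V_A × 0.7726 = 1.978 V.

V_B ≈ 1.98 V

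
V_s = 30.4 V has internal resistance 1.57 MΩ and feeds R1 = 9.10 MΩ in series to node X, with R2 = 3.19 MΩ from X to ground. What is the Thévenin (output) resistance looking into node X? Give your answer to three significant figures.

R_th ≈ 2.46 MΩ

R1' = 1.57 + 9.10 = 10.67 MΩ (source resistance + R1).
Looking into X with the source shorted: R_th = R1'·R2/(R1'+R2) = 10.67 × 3.19/13.86 = 2.456 MΩ.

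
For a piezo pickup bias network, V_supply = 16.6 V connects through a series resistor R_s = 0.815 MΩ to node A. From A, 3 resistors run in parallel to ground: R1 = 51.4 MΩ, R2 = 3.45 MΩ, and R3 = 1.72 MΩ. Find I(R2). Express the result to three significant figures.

Combine the parallel branches: R_p = (1/51.4 + 1/3.45 + 1/1.72)⁻¹ = 1.123 MΩ.
V_A by voltage divider: V_A = 16.6 × 1.123/(0.815 + 1.123) = 9.618 V.
I(R2) = V_A / R2 = 9.618/3.45 = 2.788 µA.
(Equivalently: I_total = 8.567 µA, then current-divider fraction G_k/ΣG = 0.3254.)

I ≈ 2.79 µA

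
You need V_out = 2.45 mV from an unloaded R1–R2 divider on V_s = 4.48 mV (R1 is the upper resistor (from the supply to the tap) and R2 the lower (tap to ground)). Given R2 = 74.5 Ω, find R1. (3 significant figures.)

The divider ratio is R2/(R1+R2) = 2.45/4.48 = 0.5469.
Rearranging, R1 = R2·(1−k)/k = 74.5 × 0.8286 = 61.73 Ω.

R1 ≈ 61.7 Ω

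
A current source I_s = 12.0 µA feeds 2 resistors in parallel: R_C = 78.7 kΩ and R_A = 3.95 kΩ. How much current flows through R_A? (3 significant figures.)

I ≈ 11.4 µA

With just two branches, the current splits inversely with resistance.
So I = 12.0 × 78.7/82.65 = 11.43 µA.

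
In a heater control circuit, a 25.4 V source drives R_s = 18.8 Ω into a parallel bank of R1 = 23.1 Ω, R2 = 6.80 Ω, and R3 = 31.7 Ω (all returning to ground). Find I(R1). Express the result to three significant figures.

Parallel bank: R_p = 1/(1/23.1 + 1/6.80 + 1/31.7) = 4.507 Ω.
Node voltage V_A = V_CC · R_p/(R_s + R_p) = 25.4 × 0.1934 = 4.911 V.
I(R1) = V_A / R1 = 4.911/23.1 = 0.2126 A.

I ≈ 0.213 A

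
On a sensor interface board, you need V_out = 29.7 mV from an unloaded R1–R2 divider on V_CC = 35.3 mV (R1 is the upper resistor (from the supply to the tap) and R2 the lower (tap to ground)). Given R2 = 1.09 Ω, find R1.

R1 ≈ 0.206 Ω

V_out/V_CC = R2/(R1+R2) = 0.8414.
R1 = R2·(1/k − 1) = 1.09 × 0.1886 = 0.2055 Ω.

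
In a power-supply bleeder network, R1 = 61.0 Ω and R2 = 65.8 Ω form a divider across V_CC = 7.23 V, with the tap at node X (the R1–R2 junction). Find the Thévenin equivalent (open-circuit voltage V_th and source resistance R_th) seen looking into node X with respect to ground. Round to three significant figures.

V_th ≈ 3.75 V, R_th ≈ 31.7 Ω

With X open, the divider is unloaded: V_th = 7.23 × 65.8/126.8 = 3.752 V.
With V_CC suppressed (replaced by a short), R_th = R1 ‖ R2 = (61.00 × 65.8)/(61.00 + 65.8) = 31.65 Ω.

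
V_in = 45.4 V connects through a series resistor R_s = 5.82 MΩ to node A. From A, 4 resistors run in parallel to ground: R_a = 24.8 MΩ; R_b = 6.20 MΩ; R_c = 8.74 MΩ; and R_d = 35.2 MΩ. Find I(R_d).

Equivalent of the parallel group: R_p = 2.903 MΩ.
V_A = 45.4 × 2.903/8.723 = 15.11 V.
I(R_d) = V_A / R_d = 15.11/35.2 = 0.4293 µA.
(Check via current divider: I_total = 5.204 µA; share G_k/ΣG = 0.08248 → same result.)

I ≈ 0.429 µA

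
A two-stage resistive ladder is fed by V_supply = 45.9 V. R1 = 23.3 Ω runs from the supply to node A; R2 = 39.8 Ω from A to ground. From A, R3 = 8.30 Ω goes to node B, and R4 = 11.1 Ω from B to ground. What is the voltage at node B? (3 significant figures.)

Node A sees R2 in parallel with the series input of stage 2, R3 + R4 = 19.40 Ω.
Effective lower resistance at A: R2 ‖ 19.40 = 13.04 Ω.
First divider: V_A = V_supply · 13.04/(23.3 + 13.04) = 16.47 V.
V_B = V_A × 0.5722 = 9.425 V.

V_B ≈ 9.43 V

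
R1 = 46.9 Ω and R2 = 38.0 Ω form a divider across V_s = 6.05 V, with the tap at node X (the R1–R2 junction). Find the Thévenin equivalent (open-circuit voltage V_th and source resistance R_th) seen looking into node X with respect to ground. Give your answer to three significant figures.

V_th ≈ 2.71 V, R_th ≈ 21.0 Ω

V_th is the unloaded tap voltage: V_s · R2/(R1+R2) = 6.05 × 0.4476 = 2.708 V.
Zeroing V_s shorts the top of R1 to ground, so R_th = R1 ‖ R2 = 20.99 Ω.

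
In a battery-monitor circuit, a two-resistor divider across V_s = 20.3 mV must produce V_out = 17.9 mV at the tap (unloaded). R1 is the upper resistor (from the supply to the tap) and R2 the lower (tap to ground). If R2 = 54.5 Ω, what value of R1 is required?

R1 ≈ 7.31 Ω

V_out/V_s = R2/(R1+R2) = 0.8818.
R1 = R2·(1/k − 1) = 54.5 × 0.1341 = 7.307 Ω.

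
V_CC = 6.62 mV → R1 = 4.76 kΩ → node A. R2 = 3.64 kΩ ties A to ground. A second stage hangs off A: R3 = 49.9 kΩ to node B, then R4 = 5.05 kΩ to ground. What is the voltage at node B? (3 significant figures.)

Looking into the second stage from A: R3 + R4 = 54.95 kΩ appears in parallel with R2.
R2 ‖ (R3+R4) = 3.414 kΩ.
So V_A = 6.62 × 0.4177 = 2.765 mV.
V_B = V_A × 0.09190 = 0.2541 mV.

V_B ≈ 0.254 mV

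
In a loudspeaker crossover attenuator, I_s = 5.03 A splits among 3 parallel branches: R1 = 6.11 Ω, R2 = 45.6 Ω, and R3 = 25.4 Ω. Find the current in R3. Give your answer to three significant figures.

ΣG = 1/6.11 + 1/45.6 + 1/25.4 = 0.2250.
Current divider: I(R3) = I_s · G_k/ΣG = 5.03 × (0.03937/0.2250) = 5.03 × 0.1750 = 0.8803 A.

I ≈ 0.880 A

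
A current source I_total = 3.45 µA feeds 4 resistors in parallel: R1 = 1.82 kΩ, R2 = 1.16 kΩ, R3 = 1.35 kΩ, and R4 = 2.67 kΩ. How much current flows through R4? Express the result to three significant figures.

ΣG = 1/1.82 + 1/1.16 + 1/1.35 + 1/2.67 = 2.527.
Current divider: I(R4) = I_total · G_k/ΣG = 3.45 × (0.3745/2.527) = 3.45 × 0.1482 = 0.5114 µA.

I ≈ 0.511 µA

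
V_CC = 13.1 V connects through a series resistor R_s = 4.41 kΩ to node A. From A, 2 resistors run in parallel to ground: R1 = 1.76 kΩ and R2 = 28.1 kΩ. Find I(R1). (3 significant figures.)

Equivalent of the parallel group: R_p = 1.656 kΩ.
V_A = 13.1 × 1.656/6.066 = 3.577 V.
Branch current I = V_A/R1 = 3.577/1.76 = 2.032 mA.

I ≈ 2.03 mA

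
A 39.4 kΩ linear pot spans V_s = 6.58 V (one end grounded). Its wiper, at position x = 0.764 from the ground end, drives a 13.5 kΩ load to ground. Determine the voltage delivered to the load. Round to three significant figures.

The pot divides into 9.298 kΩ above the wiper and 30.10 kΩ below.
R_L loads the lower segment: effective lower R = 9.320 kΩ.
Then V_out = V_s · 9.320/(9.298 + 9.320) = 3.294 V.

V_out ≈ 3.29 V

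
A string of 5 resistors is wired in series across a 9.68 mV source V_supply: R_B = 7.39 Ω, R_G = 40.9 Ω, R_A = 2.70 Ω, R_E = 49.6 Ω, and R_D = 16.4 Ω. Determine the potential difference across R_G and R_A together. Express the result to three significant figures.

V ≈ 3.61 mV

ΣR = 7.39 + 40.9 + 2.70 + 49.6 + 16.4 = 117.0 Ω.
R_{R_G..R_A} = 40.9 + 2.70 = 43.60 Ω.
V = V_supply · R/ΣR = 9.68 × 0.3727 = 3.608 mV.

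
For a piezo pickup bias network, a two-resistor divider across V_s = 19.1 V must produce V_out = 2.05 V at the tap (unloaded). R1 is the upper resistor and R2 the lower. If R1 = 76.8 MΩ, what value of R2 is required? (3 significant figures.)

R2 ≈ 9.23 MΩ

V_out/V_s = R2/(R1+R2) = 0.1073.
Rearranging, R2 = R1·k/(1−k) = 76.8 × 0.1202 = 9.234 MΩ.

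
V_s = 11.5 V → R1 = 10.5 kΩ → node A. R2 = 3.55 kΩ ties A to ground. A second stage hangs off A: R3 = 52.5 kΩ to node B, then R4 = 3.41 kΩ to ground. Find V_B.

The second stage (R3 + R4 = 55.91 kΩ) loads node A in parallel with R2.
R2 ‖ (R3+R4) = 3.338 kΩ.
So V_A = 11.5 × 0.2412 = 2.774 V.
V_B = V_A × 0.06099 = 0.1692 V.

V_B ≈ 0.169 V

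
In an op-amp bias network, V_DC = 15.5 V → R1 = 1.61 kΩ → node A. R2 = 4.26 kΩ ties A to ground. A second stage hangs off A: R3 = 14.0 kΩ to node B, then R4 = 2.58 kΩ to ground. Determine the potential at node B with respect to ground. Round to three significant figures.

V_B ≈ 1.64 V

The second stage (R3 + R4 = 16.58 kΩ) loads node A in parallel with R2.
R2 ‖ (R3+R4) = 3.389 kΩ.
So V_A = 15.5 × 0.6779 = 10.51 V.
Stage 2 is unloaded, so V_B = V_A · R4/(R3+R4) = 10.51 × 2.58/16.58 = 1.635 V.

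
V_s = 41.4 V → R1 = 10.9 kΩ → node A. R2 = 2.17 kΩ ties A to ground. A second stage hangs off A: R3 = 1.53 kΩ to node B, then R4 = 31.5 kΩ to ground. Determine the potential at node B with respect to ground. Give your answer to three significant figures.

V_B ≈ 6.21 V

Looking into the second stage from A: R3 + R4 = 33.03 kΩ appears in parallel with R2.
Effective lower resistance at A: R2 ‖ 33.03 = 2.036 kΩ.
V_A = 41.4 × 2.036/(10.9 + 2.036) = 6.517 V.
Then the unloaded second divider: V_B = V_A × R4/(R3+R4) = 6.517 × 0.9537 = 6.215 V.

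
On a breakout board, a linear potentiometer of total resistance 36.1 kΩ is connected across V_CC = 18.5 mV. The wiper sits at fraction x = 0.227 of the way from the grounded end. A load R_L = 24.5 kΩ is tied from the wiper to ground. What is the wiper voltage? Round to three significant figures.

V_out ≈ 3.34 mV

Split the track: R_lower = x·R_p = 8.195 kΩ, R_upper = (1−x)·R_p = 27.91 kΩ.
(x·R_p) ‖ R_L = 6.141 kΩ.
Loaded-divider output: V_out = 18.5 × 0.1804 = 3.337 mV.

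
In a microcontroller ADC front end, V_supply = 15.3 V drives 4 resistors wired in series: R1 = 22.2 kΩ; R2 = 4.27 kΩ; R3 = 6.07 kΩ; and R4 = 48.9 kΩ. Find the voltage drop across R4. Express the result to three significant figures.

V ≈ 9.19 V

ΣR = 22.2 + 4.27 + 6.07 + 48.9 = 81.44 kΩ.
Voltage divider: V = V_supply · (48.90 / 81.44) = 15.3 × 0.6004 = 9.187 V.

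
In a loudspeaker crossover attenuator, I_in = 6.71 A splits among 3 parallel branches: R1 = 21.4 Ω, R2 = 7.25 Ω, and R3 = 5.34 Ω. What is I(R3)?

Total conductance ΣG = 1/21.4 + 1/7.25 + 1/5.34 = 0.3719 (units of 1/Ω).
R3 takes the fraction G_k/ΣG = 0.1873/0.3719 = 0.5035, so I = 6.71 × 0.5035 = 3.379 A.

I ≈ 3.38 A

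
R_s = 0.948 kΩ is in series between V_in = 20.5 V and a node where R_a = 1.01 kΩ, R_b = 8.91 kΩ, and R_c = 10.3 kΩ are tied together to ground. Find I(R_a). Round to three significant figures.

Combine the parallel branches: R_p = (1/1.01 + 1/8.91 + 1/10.3)⁻¹ = 0.8337 kΩ.
Node voltage V_A = V_in · R_p/(R_s + R_p) = 20.5 × 0.4679 = 9.593 V.
Branch current I = V_A/R_a = 9.593/1.01 = 9.498 mA.

I ≈ 9.50 mA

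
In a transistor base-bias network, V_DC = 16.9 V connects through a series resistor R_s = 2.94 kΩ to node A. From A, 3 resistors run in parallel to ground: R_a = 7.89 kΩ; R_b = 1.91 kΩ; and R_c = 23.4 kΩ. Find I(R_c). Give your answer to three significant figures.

Equivalent of the parallel group: R_p = 1.443 kΩ.
V_A by voltage divider: V_A = 16.9 × 1.443/(2.94 + 1.443) = 5.564 V.
Branch current I = V_A/R_c = 5.564/23.4 = 0.2378 mA.

I ≈ 0.238 mA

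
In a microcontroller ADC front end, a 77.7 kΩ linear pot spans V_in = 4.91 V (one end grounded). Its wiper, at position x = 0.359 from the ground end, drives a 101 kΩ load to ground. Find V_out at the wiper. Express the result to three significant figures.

V_out ≈ 1.50 V

The pot divides into 49.81 kΩ above the wiper and 27.89 kΩ below.
Lower segment in parallel with the load: 27.89 ‖ 101 = 21.86 kΩ.
Then V_out = V_in · 21.86/(49.81 + 21.86) = 1.498 V.
(Unloaded: V_out = x·V_in = 1.76 V.)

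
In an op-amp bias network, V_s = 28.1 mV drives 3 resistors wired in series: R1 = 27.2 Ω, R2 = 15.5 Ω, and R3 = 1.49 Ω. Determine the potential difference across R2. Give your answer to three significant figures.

V ≈ 9.86 mV

Series total: ΣR = 27.2 + 15.5 + 1.49 = 44.19 Ω.
Voltage divider: V = V_s · (15.50 / 44.19) = 28.1 × 0.3508 = 9.856 mV.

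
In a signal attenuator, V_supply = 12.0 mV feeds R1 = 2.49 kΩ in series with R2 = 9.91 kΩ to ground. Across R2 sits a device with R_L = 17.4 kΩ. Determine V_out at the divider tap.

V_out ≈ 8.61 mV

The load sits in parallel with R2, giving an effective lower resistance R2' = R2·R_L/(R2+R_L) = 6.314 kΩ.
Then V_out = V_supply · R2'/(R1 + R2') = 12.0 × 6.314/8.804 = 8.606 mV.
(Unloaded it would be 9.59 mV; the load pulls it down.)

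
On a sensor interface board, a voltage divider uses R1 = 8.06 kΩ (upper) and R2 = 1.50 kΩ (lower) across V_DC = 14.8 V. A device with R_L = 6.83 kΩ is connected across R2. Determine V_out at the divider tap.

V_out ≈ 1.96 V

First combine the lower leg with the load: R2 ‖ R_L = 1.230 kΩ.
Now apply the divider: V_out = 14.8 × 0.1324 = 1.959 V.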